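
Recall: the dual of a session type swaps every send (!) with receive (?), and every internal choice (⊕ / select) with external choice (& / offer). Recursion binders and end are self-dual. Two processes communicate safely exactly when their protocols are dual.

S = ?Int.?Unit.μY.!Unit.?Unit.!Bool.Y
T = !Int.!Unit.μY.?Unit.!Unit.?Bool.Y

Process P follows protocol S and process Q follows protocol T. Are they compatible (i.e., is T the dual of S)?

?Int ‖ !Int  ✓
  ?Unit ‖ !Unit  ✓
    μY ‖ μY  ✓ (rec unchanged)
      !Unit ‖ ?Unit  ✓
        ?Unit ‖ !Unit  ✓
          !Bool ‖ ?Bool  ✓
            Y ‖ Y  ✓

YES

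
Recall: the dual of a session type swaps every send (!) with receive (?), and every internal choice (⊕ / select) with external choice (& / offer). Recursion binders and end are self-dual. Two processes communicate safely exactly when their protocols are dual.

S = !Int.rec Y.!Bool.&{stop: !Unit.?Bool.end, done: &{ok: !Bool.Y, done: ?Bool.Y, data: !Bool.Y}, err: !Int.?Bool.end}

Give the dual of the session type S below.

?Int.rec Y.?Bool.+{stop: ?Unit.!Bool.end, done: +{ok: ?Bool.Y, done: !Bool.Y, data: ?Bool.Y}, err: ?Int.!Bool.end}

!Int ↦ ?Int
  rec Y ↦ rec Y  (rec unchanged)
    !Bool ↦ ?Bool
      &{stop,done,err} ↦ +{stop,done,err}  (&→⊕)
        • stop:
          !Unit ↦ ?Unit
            ?Bool ↦ !Bool
              end self-dual
        • done:
          &{ok,done,data} ↦ +{ok,done,data}  (&→⊕)
            • ok:
              !Bool ↦ ?Bool
                Y self-dual
            • done:
              ?Bool ↦ !Bool
                Y self-dual
            • data:
              !Bool ↦ ?Bool
                Y self-dual
        • err:
          !Int ↦ ?Int
            ?Bool ↦ !Bool
              end self-dual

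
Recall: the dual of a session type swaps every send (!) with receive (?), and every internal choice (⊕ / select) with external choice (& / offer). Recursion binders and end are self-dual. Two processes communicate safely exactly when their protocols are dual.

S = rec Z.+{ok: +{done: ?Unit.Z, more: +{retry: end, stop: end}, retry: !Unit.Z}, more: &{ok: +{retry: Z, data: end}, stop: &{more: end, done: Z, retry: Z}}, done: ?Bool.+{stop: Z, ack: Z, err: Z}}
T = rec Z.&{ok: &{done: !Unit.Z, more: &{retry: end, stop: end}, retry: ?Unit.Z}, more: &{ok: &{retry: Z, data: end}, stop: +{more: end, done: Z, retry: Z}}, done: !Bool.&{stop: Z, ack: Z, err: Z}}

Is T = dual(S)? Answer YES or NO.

rec Z ‖ rec Z  ok (μ self-dual)
  +{ok,more,done} ‖ &{ok,more,done}  ok same labels
    • ok:
      +{done,more,retry} ‖ &{done,more,retry}  ok same labels
        • done:
          ?Unit ‖ !Unit  ok
            Z ‖ Z  ok
        • more:
          +{retry,stop} ‖ &{retry,stop}  ok same labels
            • retry:
              end ‖ end  ok
            • stop:
              end ‖ end  ok
        • retry:
          !Unit ‖ ?Unit  ok
            Z ‖ Z  ok
    • more:
      &{ok,stop} ‖ &{ok,stop}  ✗ choice polarity not flipped — not dual

NO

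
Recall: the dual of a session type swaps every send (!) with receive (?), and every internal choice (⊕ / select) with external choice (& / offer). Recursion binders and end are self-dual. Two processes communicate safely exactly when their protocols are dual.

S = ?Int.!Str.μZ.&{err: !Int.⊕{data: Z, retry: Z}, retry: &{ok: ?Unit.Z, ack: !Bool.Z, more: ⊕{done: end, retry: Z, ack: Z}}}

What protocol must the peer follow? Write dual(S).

?Int ↦ !Int
  !Str ↦ ?Str
    μZ ↦ μZ  (μ self-dual)
      &{err,retry} ↦ ⊕{err,retry}  (offer→select)
        case err:
          !Int ↦ ?Int
            ⊕{data,retry} ↦ &{data,retry}  (internal→external)
              case data:
                Z self-dual
              case retry:
                Z self-dual
        case retry:
          &{ok,ack,more} ↦ ⊕{ok,ack,more}  (offer→select)
            case ok:
              ?Unit ↦ !Unit
                Z self-dual
            case ack:
              !Bool ↦ ?Bool
                Z self-dual
            case more:
              ⊕{done,retry,ack} ↦ &{done,retry,ack}  (internal→external)
                case done:
                  end self-dual
                case retry:
                  Z self-dual
                case ack:
                  Z self-dual

!Int.?Str.μZ.⊕{err: ?Int.&{data: Z, retry: Z}, retry: ⊕{ok: !Unit.Z, ack: ?Bool.Z, more: &{done: end, retry: Z, ack: Z}}}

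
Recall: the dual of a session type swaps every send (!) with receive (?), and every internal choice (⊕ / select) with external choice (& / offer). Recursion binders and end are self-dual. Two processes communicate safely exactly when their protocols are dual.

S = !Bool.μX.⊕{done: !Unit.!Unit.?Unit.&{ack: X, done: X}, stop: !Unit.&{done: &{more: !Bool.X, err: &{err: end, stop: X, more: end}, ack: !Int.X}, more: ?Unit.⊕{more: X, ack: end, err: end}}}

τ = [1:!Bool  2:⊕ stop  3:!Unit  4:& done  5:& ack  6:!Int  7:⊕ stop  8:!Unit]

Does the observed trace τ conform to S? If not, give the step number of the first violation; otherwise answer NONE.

NONE

@1 !Bool  ok  now at μX.…
@2 ⊕ stop  ok  now at !Unit.&{done: &{more: !Bool.μX.…, err: &{err: end, stop: μX.…, more: end}, ack: !Int.μX.…}, more: ?Unit.⊕{more: μX.…, ack: end, err: end}}
@3 !Unit  ok  now at &{done: &{more: !Bool.μX.…, err: &{err: end, stop: μX.…, more: end}, ack: !Int.μX.…}, more: ?Unit.⊕{more: μX.…, ack: end, err: end}}
@4 & done  ok  now at &{more: !Bool.μX.…, err: &{err: end, stop: μX.…, more: end}, ack: !Int.μX.…}
@5 & ack  ok  now at !Int.μX.…
@6 !Int  ok  now at μX.…
@7 ⊕ stop  ok  now at !Unit.&{done: &{more: !Bool.μX.…, err: &{err: end, stop: μX.…, more: end}, ack: !Int.μX.…}, more: ?Unit.⊕{more: μX.…, ack: end, err: end}}
@8 !Unit  ok  now at &{done: &{more: !Bool.μX.…, err: &{err: end, stop: μX.…, more: end}, ack: !Int.μX.…}, more: ?Unit.⊕{more: μX.…, ack: end, err: end}}
τ conforms to S (length 8)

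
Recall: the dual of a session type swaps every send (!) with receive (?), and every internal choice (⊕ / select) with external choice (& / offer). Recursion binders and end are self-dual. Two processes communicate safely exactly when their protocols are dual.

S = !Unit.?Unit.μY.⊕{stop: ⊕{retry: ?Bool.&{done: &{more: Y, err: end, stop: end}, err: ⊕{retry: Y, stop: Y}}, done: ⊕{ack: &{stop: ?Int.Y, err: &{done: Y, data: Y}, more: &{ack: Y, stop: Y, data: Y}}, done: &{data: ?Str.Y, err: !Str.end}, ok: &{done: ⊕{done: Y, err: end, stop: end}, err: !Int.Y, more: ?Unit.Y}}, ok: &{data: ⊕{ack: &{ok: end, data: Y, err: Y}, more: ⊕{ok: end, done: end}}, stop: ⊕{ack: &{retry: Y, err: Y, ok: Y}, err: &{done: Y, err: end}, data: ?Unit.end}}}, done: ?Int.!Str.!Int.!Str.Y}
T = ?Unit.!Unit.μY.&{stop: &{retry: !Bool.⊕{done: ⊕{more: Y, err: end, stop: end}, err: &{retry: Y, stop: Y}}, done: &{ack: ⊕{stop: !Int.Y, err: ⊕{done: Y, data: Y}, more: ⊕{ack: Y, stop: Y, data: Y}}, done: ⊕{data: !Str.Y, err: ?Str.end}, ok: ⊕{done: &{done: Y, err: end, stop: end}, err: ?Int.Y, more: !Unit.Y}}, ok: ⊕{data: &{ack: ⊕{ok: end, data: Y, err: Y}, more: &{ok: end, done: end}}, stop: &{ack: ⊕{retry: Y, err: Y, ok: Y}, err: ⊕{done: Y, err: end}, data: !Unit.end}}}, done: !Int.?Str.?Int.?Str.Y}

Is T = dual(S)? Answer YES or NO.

!Unit vs ?Unit  ✓
  ?Unit vs !Unit  ✓
    μY vs μY  ✓ (μ self-dual)
      ⊕{stop,done} vs &{stop,done}  ✓ same labels
        [stop]
          ⊕{retry,done,ok} vs &{retry,done,ok}  ✓ same labels
            [retry]
              ?Bool vs !Bool  ✓
                &{done,err} vs ⊕{done,err}  ✓ same labels
                  [done]
                    &{more,err,stop} vs ⊕{more,err,stop}  ✓ same labels
                      [more]
                        Y vs Y  ✓
                      [err]
                        end vs end  ✓
                      [stop]
                        end vs end  ✓
                  [err]
                    ⊕{retry,stop} vs &{retry,stop}  ✓ same labels
                      [retry]
                        Y vs Y  ✓
                      [stop]
                        Y vs Y  ✓
            [done]
              ⊕{ack,done,ok} vs &{ack,done,ok}  ✓ same labels
                [ack]
                  &{stop,err,more} vs ⊕{stop,err,more}  ✓ same labels
                    [stop]
                      ?Int vs !Int  ✓
                        Y vs Y  ✓
                    [err]
                      &{done,data} vs ⊕{done,data}  ✓ same labels
                        [done]
                          Y vs Y  ✓
                        [data]
                          Y vs Y  ✓
                    [more]
                      &{ack,stop,data} vs ⊕{ack,stop,data}  ✓ same labels
                        [ack]
                          Y vs Y  ✓
                        [stop]
                          Y vs Y  ✓
                        [data]
                          Y vs Y  ✓
                [done]
                  &{data,err} vs ⊕{data,err}  ✓ same labels
                    [data]
                      ?Str vs !Str  ✓
                        Y vs Y  ✓
                    [err]
                      !Str vs ?Str  ✓
                        end vs end  ✓
                [ok]
                  &{done,err,more} vs ⊕{done,err,more}  ✓ same labels
                    [done]
                      ⊕{done,err,stop} vs &{done,err,stop}  ✓ same labels
                        [done]
                          Y vs Y  ✓
                        [err]
                          end vs end  ✓
                        [stop]
                          end vs end  ✓
                    [err]
                      !Int vs ?Int  ✓
                        Y vs Y  ✓
                    [more]
                      ?Unit vs !Unit  ✓
                        Y vs Y  ✓
            [ok]
              &{data,stop} vs ⊕{data,stop}  ✓ same labels
                [data]
                  ⊕{ack,more} vs &{ack,more}  ✓ same labels
                    [ack]
                      &{ok,data,err} vs ⊕{ok,data,err}  ✓ same labels
                        [ok]
                          end vs end  ✓
                        [data]
                          Y vs Y  ✓
                        [err]
                          Y vs Y  ✓
                    [more]
                      ⊕{ok,done} vs &{ok,done}  ✓ same labels
                        [ok]
                          end vs end  ✓
                        [done]
                          end vs end  ✓
                [stop]
                  ⊕{ack,err,data} vs &{ack,err,data}  ✓ same labels
                    [ack]
                      &{retry,err,ok} vs ⊕{retry,err,ok}  ✓ same labels
                        [retry]
                          Y vs Y  ✓
                        [err]
                          Y vs Y  ✓
                        [ok]
                          Y vs Y  ✓
                    [err]
                      &{done,err} vs ⊕{done,err}  ✓ same labels
                        [done]
                          Y vs Y  ✓
                        [err]
                          end vs end  ✓
                    [data]
                      ?Unit vs !Unit  ✓
                        end vs end  ✓
        [done]
          ?Int vs !Int  ✓
            !Str vs ?Str  ✓
              !Int vs ?Int  ✓
                !Str vs ?Str  ✓
                  Y vs Y  ✓

YES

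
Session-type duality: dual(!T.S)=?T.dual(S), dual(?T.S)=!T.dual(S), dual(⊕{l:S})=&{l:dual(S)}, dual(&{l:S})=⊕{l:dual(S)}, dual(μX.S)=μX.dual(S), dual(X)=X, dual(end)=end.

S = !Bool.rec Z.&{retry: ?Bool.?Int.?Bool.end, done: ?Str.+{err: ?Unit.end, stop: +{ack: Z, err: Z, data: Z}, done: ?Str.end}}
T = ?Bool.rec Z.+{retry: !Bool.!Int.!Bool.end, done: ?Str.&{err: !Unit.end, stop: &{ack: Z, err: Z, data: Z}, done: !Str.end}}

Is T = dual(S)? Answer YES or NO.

NO

!Bool ‖ ?Bool  ok
  rec Z ‖ rec Z  ok (μ self-dual)
    &{retry,done} ‖ +{retry,done}  ok label sets agree
      case retry:
        ?Bool ‖ !Bool  ok
          ?Int ‖ !Int  ok
            ?Bool ‖ !Bool  ok
              end ‖ end  ok
      case done:
        ?Str ‖ ?Str  ✗ same direction on both sides — not dual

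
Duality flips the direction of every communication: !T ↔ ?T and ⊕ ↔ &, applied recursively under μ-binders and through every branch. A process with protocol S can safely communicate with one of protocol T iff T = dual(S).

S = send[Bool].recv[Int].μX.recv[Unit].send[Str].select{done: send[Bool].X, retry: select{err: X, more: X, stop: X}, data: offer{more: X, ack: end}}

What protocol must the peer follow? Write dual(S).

recv[Bool].send[Int].μX.send[Unit].recv[Str].offer{done: recv[Bool].X, retry: offer{err: X, more: X, stop: X}, data: select{more: X, ack: end}}

send[Bool] ↦ recv[Bool]
  recv[Int] ↦ send[Int]
    μX ↦ μX  (μ self-dual)
      recv[Unit] ↦ send[Unit]
        send[Str] ↦ recv[Str]
          select{done,retry,data} ↦ offer{done,retry,data}  (select→offer)
            [done]
              send[Bool] ↦ recv[Bool]
                dual(X) = X
            [retry]
              select{err,more,stop} ↦ offer{err,more,stop}  (select→offer)
                [err]
                  dual(X) = X
                [more]
                  dual(X) = X
                [stop]
                  dual(X) = X
            [data]
              offer{more,ack} ↦ select{more,ack}  (external→internal)
                [more]
                  dual(X) = X
                [ack]
                  dual(end) = end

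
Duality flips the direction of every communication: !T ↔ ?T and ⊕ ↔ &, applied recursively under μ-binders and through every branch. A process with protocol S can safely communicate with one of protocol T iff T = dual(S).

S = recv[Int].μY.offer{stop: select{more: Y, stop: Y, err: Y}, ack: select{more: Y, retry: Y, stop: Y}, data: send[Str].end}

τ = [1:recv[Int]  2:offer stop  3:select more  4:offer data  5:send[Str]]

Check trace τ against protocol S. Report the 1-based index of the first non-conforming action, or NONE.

[1] recv[Int]  match  now at μY.…
[2] offer stop  match  now at select{more: μY.…, stop: μY.…, err: μY.…}
[3] select more  match  now at μY.…
[4] offer data  match  now at send[Str].end
[5] send[Str]  match  now at end
trace exhausted — no violation

NONE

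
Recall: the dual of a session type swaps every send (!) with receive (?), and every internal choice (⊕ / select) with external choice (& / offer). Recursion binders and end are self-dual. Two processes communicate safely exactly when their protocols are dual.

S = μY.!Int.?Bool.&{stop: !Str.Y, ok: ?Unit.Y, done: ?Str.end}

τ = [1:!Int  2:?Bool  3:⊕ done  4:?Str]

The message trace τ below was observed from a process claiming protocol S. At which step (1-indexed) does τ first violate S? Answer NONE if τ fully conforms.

3

[1] !Int  match  cont: ?Bool.&{stop: !Str.μY.…, ok: ?Unit.μY.…, done: ?Str.end}
[2] ?Bool  match  cont: &{stop: !Str.μY.…, ok: ?Unit.μY.…, done: ?Str.end}
[3] got ⊕ done, protocol expects & stop or & ok or & done  ✗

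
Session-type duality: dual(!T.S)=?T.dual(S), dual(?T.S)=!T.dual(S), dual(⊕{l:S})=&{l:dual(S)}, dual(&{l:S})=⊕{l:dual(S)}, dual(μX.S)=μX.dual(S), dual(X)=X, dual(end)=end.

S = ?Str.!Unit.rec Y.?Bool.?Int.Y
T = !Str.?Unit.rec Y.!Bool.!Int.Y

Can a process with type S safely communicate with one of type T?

?Str vs !Str  ok
  !Unit vs ?Unit  ok
    rec Y vs rec Y  ok (binder kept)
      ?Bool vs !Bool  ok
        ?Int vs !Int  ok
          Y vs Y  ok

YES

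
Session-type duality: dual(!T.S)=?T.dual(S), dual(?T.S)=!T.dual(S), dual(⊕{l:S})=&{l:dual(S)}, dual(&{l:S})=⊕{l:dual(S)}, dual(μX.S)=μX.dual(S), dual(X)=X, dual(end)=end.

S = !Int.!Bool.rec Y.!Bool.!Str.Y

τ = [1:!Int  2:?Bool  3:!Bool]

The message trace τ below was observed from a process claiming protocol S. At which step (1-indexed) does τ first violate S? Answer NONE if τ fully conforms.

2

@1 !Int  ok  state: !Bool.rec Y.…
@2 got ?Bool, protocol expects !Bool  ✗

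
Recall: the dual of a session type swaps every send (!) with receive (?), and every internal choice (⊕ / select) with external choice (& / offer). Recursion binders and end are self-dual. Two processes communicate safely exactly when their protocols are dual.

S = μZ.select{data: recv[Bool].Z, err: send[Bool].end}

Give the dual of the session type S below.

μZ = μZ  (μ self-dual)
  select{data,err} = offer{data,err}  (internal→external)
    [data]
      recv[Bool] = send[Bool]
        Z ↦ Z
    [err]
      send[Bool] = recv[Bool]
        end ↦ end

μZ.offer{data: send[Bool].Z, err: recv[Bool].end}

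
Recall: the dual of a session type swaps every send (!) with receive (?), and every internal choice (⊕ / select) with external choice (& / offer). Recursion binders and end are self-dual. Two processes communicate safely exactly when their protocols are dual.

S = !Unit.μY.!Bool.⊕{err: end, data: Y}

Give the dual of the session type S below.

?Unit.μY.?Bool.&{err: end, data: Y}

!Unit → ?Unit
  μY → μY  (binder kept)
    !Bool → ?Bool
      ⊕{err,data} → &{err,data}  (internal→external)
        • err:
          dual(end) = end
        • data:
          dual(Y) = Y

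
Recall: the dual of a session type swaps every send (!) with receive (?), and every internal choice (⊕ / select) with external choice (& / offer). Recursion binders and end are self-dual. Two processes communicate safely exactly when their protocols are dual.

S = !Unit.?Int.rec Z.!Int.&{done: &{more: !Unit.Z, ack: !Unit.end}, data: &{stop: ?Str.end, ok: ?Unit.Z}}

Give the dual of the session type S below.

?Unit.!Int.rec Z.?Int.+{done: +{more: ?Unit.Z, ack: ?Unit.end}, data: +{stop: !Str.end, ok: !Unit.Z}}

!Unit ↦ ?Unit
  ?Int ↦ !Int
    rec Z ↦ rec Z  (μ self-dual)
      !Int ↦ ?Int
        &{done,data} ↦ +{done,data}  (&→⊕)
          case done:
            &{more,ack} ↦ +{more,ack}  (&→⊕)
              case more:
                !Unit ↦ ?Unit
                  Z self-dual
              case ack:
                !Unit ↦ ?Unit
                  end self-dual
          case data:
            &{stop,ok} ↦ +{stop,ok}  (&→⊕)
              case stop:
                ?Str ↦ !Str
                  end self-dual
              case ok:
                ?Unit ↦ !Unit
                  Z self-dual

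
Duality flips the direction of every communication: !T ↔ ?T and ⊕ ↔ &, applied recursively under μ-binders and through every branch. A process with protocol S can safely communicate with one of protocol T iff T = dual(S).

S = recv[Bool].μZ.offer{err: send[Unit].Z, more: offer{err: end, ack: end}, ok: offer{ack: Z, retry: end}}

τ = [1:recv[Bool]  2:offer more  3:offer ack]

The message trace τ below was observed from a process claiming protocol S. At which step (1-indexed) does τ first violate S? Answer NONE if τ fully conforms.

NONE

@1 recv[Bool]  ok  cont: μZ.…
@2 offer more  ok  cont: offer{err: end, ack: end}
@3 offer ack  ok  cont: end
trace exhausted — no violation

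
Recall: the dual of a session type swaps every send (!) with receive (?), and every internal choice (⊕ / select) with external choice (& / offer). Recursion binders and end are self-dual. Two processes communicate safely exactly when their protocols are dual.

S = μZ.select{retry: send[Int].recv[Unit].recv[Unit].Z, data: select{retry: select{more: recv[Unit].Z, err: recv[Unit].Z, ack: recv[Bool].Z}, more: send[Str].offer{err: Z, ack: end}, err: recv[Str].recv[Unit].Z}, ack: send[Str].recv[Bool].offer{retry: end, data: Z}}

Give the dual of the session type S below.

μZ = μZ  (binder kept)
  select{retry,data,ack} = offer{retry,data,ack}  (internal→external)
    case retry:
      send[Int] = recv[Int]
        recv[Unit] = send[Unit]
          recv[Unit] = send[Unit]
            dual(Z) = Z
    case data:
      select{retry,more,err} = offer{retry,more,err}  (internal→external)
        case retry:
          select{more,err,ack} = offer{more,err,ack}  (internal→external)
            case more:
              recv[Unit] = send[Unit]
                dual(Z) = Z
            case err:
              recv[Unit] = send[Unit]
                dual(Z) = Z
            case ack:
              recv[Bool] = send[Bool]
                dual(Z) = Z
        case more:
          send[Str] = recv[Str]
            offer{err,ack} = select{err,ack}  (&→⊕)
              case err:
                dual(Z) = Z
              case ack:
                dual(end) = end
        case err:
          recv[Str] = send[Str]
            recv[Unit] = send[Unit]
              dual(Z) = Z
    case ack:
      send[Str] = recv[Str]
        recv[Bool] = send[Bool]
          offer{retry,data} = select{retry,data}  (&→⊕)
            case retry:
              dual(end) = end
            case data:
              dual(Z) = Z

μZ.offer{retry: recv[Int].send[Unit].send[Unit].Z, data: offer{retry: offer{more: send[Unit].Z, err: send[Unit].Z, ack: send[Bool].Z}, more: recv[Str].select{err: Z, ack: end}, err: send[Str].send[Unit].Z}, ack: recv[Str].send[Bool].select{retry: end, data: Z}}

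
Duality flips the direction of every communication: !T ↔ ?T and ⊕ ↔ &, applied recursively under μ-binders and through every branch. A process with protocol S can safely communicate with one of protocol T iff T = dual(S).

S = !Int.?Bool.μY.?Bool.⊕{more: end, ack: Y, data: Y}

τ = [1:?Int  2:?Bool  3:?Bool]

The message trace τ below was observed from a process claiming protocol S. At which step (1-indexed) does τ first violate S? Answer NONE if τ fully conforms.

1

[1] got ?Int, protocol expects !Int  ✗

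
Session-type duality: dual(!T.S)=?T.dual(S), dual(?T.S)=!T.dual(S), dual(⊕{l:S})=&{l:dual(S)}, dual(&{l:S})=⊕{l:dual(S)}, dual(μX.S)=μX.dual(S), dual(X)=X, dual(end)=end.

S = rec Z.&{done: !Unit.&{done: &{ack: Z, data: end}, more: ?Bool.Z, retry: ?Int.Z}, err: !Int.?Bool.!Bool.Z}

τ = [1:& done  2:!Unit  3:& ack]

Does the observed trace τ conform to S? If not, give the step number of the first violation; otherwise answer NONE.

step 1: & done  ok  now at !Unit.&{done: &{ack: rec Z.…, data: end}, more: ?Bool.rec Z.…, retry: ?Int.rec Z.…}
step 2: !Unit  ok  now at &{done: &{ack: rec Z.…, data: end}, more: ?Bool.rec Z.…, retry: ?Int.rec Z.…}
step 3: got & ack, protocol expects & done or & more or & retry  ✗

3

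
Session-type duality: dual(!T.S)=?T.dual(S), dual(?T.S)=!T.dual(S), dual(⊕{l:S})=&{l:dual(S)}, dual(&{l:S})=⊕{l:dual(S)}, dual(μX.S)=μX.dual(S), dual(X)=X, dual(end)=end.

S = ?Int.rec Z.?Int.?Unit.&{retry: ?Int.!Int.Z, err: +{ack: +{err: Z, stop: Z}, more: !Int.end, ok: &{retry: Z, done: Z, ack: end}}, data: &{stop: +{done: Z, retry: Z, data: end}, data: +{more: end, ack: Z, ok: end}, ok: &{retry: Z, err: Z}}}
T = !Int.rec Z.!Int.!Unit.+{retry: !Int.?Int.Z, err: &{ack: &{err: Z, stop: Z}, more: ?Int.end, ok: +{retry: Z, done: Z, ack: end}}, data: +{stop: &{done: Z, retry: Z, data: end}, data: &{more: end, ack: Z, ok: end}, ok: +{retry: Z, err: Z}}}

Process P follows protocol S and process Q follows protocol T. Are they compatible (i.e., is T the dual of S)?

YES

?Int | !Int  ✓
  rec Z | rec Z  ✓ (binder kept)
    ?Int | !Int  ✓
      ?Unit | !Unit  ✓
        &{retry,err,data} | +{retry,err,data}  ✓ same labels
          case retry:
            ?Int | !Int  ✓
              !Int | ?Int  ✓
                Z | Z  ✓
          case err:
            +{ack,more,ok} | &{ack,more,ok}  ✓ same labels
              case ack:
                +{err,stop} | &{err,stop}  ✓ same labels
                  case err:
                    Z | Z  ✓
                  case stop:
                    Z | Z  ✓
              case more:
                !Int | ?Int  ✓
                  end | end  ✓
              case ok:
                &{retry,done,ack} | +{retry,done,ack}  ✓ same labels
                  case retry:
                    Z | Z  ✓
                  case done:
                    Z | Z  ✓
                  case ack:
                    end | end  ✓
          case data:
            &{stop,data,ok} | +{stop,data,ok}  ✓ same labels
              case stop:
                +{done,retry,data} | &{done,retry,data}  ✓ same labels
                  case done:
                    Z | Z  ✓
                  case retry:
                    Z | Z  ✓
                  case data:
                    end | end  ✓
              case data:
                +{more,ack,ok} | &{more,ack,ok}  ✓ same labels
                  case more:
                    end | end  ✓
                  case ack:
                    Z | Z  ✓
                  case ok:
                    end | end  ✓
              case ok:
                &{retry,err} | +{retry,err}  ✓ same labels
                  case retry:
                    Z | Z  ✓
                  case err:
                    Z | Z  ✓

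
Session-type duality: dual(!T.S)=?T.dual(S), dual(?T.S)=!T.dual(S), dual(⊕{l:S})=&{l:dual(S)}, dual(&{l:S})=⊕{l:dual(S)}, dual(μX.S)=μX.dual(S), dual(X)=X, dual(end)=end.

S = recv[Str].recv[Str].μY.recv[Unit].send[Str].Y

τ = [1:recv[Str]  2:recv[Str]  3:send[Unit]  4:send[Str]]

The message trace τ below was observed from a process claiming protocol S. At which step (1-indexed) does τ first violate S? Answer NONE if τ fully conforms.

@1 recv[Str]  ✓  cont: recv[Str].μY.…
@2 recv[Str]  ✓  cont: μY.…
@3 got send[Unit], protocol expects recv[Unit]  ✗

3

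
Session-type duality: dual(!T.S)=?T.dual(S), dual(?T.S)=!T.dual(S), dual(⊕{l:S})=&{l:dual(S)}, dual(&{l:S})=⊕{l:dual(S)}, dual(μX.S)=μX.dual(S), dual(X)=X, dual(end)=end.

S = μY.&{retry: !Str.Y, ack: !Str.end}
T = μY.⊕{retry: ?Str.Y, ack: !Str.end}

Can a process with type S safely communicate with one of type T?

NO

μY vs μY  ✓ (rec unchanged)
  &{retry,ack} vs ⊕{retry,ack}  ✓ label sets agree
    • retry:
      !Str vs ?Str  ✓
        Y vs Y  ✓
    • ack:
      !Str vs !Str  ✗ same direction on both sides — not dual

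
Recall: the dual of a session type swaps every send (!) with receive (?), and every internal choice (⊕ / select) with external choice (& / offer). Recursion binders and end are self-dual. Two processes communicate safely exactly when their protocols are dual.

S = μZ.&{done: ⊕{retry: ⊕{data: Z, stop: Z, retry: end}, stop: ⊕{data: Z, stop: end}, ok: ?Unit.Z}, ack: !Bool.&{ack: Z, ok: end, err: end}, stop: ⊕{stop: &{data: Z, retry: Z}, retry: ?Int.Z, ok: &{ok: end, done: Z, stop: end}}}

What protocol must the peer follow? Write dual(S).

μZ.⊕{done: &{retry: &{data: Z, stop: Z, retry: end}, stop: &{data: Z, stop: end}, ok: !Unit.Z}, ack: ?Bool.⊕{ack: Z, ok: end, err: end}, stop: &{stop: ⊕{data: Z, retry: Z}, retry: !Int.Z, ok: ⊕{ok: end, done: Z, stop: end}}}

μZ = μZ  (μ self-dual)
  &{done,ack,stop} = ⊕{done,ack,stop}  (external→internal)
    • done:
      ⊕{retry,stop,ok} = &{retry,stop,ok}  (⊕→&)
        • retry:
          ⊕{data,stop,retry} = &{data,stop,retry}  (⊕→&)
            • data:
              dual(Z) = Z
            • stop:
              dual(Z) = Z
            • retry:
              dual(end) = end
        • stop:
          ⊕{data,stop} = &{data,stop}  (⊕→&)
            • data:
              dual(Z) = Z
            • stop:
              dual(end) = end
        • ok:
          ?Unit = !Unit
            dual(Z) = Z
    • ack:
      !Bool = ?Bool
        &{ack,ok,err} = ⊕{ack,ok,err}  (external→internal)
          • ack:
            dual(Z) = Z
          • ok:
            dual(end) = end
          • err:
            dual(end) = end
    • stop:
      ⊕{stop,retry,ok} = &{stop,retry,ok}  (⊕→&)
        • stop:
          &{data,retry} = ⊕{data,retry}  (external→internal)
            • data:
              dual(Z) = Z
            • retry:
              dual(Z) = Z
        • retry:
          ?Int = !Int
            dual(Z) = Z
        • ok:
          &{ok,done,stop} = ⊕{ok,done,stop}  (external→internal)
            • ok:
              dual(end) = end
            • done:
              dual(Z) = Z
            • stop:
              dual(end) = end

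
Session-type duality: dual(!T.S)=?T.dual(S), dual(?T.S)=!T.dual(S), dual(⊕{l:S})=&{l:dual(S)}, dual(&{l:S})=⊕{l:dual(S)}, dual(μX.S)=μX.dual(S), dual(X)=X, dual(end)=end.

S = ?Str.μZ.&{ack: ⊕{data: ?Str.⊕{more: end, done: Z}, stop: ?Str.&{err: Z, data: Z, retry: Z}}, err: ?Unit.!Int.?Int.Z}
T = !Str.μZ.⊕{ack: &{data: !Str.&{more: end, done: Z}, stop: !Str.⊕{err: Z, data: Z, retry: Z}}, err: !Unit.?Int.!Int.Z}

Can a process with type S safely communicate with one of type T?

YES

?Str | !Str  ok
  μZ | μZ  ok (μ self-dual)
    &{ack,err} | ⊕{ack,err}  ok same labels
      [ack]
        ⊕{data,stop} | &{data,stop}  ok same labels
          [data]
            ?Str | !Str  ok
              ⊕{more,done} | &{more,done}  ok same labels
                [more]
                  end | end  ok
                [done]
                  Z | Z  ok
          [stop]
            ?Str | !Str  ok
              &{err,data,retry} | ⊕{err,data,retry}  ok same labels
                [err]
                  Z | Z  ok
                [data]
                  Z | Z  ok
                [retry]
                  Z | Z  ok
      [err]
        ?Unit | !Unit  ok
          !Int | ?Int  ok
            ?Int | !Int  ok
              Z | Z  ok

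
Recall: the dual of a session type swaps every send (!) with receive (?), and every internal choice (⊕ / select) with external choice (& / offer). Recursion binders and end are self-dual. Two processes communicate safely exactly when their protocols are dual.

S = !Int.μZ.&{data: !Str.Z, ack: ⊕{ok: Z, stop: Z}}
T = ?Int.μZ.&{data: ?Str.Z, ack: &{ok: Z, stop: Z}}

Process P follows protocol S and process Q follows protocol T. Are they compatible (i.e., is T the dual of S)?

!Int | ?Int  ok
  μZ | μZ  ok (μ self-dual)
    &{data,ack} | &{data,ack}  ✗ choice polarity not flipped — not dual

NO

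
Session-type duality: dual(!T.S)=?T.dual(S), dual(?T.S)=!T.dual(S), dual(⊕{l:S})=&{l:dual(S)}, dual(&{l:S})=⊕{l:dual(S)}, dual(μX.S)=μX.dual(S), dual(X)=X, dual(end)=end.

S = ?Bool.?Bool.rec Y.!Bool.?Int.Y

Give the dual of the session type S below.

!Bool.!Bool.rec Y.?Bool.!Int.Y

?Bool ↦ !Bool
  ?Bool ↦ !Bool
    rec Y ↦ rec Y  (rec unchanged)
      !Bool ↦ ?Bool
        ?Int ↦ !Int
          dual(Y) = Y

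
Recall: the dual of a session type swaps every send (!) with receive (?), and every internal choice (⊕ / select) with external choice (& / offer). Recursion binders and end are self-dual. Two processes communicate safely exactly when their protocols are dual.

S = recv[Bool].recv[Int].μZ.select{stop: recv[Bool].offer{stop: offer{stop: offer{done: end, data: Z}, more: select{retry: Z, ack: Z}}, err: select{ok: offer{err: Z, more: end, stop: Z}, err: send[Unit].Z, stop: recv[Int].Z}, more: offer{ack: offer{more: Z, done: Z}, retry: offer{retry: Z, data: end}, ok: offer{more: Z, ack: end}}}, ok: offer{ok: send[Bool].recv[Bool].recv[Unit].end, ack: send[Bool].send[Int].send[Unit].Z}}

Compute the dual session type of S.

send[Bool].send[Int].μZ.offer{stop: send[Bool].select{stop: select{stop: select{done: end, data: Z}, more: offer{retry: Z, ack: Z}}, err: offer{ok: select{err: Z, more: end, stop: Z}, err: recv[Unit].Z, stop: send[Int].Z}, more: select{ack: select{more: Z, done: Z}, retry: select{retry: Z, data: end}, ok: select{more: Z, ack: end}}}, ok: select{ok: recv[Bool].send[Bool].send[Unit].end, ack: recv[Bool].recv[Int].recv[Unit].Z}}

recv[Bool] = send[Bool]
  recv[Int] = send[Int]
    μZ = μZ  (rec unchanged)
      select{stop,ok} = offer{stop,ok}  (⊕→&)
        case stop:
          recv[Bool] = send[Bool]
            offer{stop,err,more} = select{stop,err,more}  (&→⊕)
              case stop:
                offer{stop,more} = select{stop,more}  (&→⊕)
                  case stop:
                    offer{done,data} = select{done,data}  (&→⊕)
                      case done:
                        end self-dual
                      case data:
                        Z self-dual
                  case more:
                    select{retry,ack} = offer{retry,ack}  (⊕→&)
                      case retry:
                        Z self-dual
                      case ack:
                        Z self-dual
              case err:
                select{ok,err,stop} = offer{ok,err,stop}  (⊕→&)
                  case ok:
                    offer{err,more,stop} = select{err,more,stop}  (&→⊕)
                      case err:
                        Z self-dual
                      case more:
                        end self-dual
                      case stop:
                        Z self-dual
                  case err:
                    send[Unit] = recv[Unit]
                      Z self-dual
                  case stop:
                    recv[Int] = send[Int]
                      Z self-dual
              case more:
                offer{ack,retry,ok} = select{ack,retry,ok}  (&→⊕)
                  case ack:
                    offer{more,done} = select{more,done}  (&→⊕)
                      case more:
                        Z self-dual
                      case done:
                        Z self-dual
                  case retry:
                    offer{retry,data} = select{retry,data}  (&→⊕)
                      case retry:
                        Z self-dual
                      case data:
                        end self-dual
                  case ok:
                    offer{more,ack} = select{more,ack}  (&→⊕)
                      case more:
                        Z self-dual
                      case ack:
                        end self-dual
        case ok:
          offer{ok,ack} = select{ok,ack}  (&→⊕)
            case ok:
              send[Bool] = recv[Bool]
                recv[Bool] = send[Bool]
                  recv[Unit] = send[Unit]
                    end self-dual
            case ack:
              send[Bool] = recv[Bool]
                send[Int] = recv[Int]
                  send[Unit] = recv[Unit]
                    Z self-dual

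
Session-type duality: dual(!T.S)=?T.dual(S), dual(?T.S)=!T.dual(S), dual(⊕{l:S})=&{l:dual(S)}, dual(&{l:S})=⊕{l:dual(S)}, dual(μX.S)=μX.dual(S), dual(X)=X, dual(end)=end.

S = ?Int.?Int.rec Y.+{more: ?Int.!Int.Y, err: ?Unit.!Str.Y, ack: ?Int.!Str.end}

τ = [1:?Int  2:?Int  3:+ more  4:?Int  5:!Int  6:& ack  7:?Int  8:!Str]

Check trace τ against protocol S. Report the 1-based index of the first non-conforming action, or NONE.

6

@1 ?Int  ok  cont: ?Int.rec Y.…
@2 ?Int  ok  cont: rec Y.…
@3 + more  ok  cont: ?Int.!Int.rec Y.…
@4 ?Int  ok  cont: !Int.rec Y.…
@5 !Int  ok  cont: rec Y.…
@6 got & ack, protocol expects + more or + err or + ack  ✗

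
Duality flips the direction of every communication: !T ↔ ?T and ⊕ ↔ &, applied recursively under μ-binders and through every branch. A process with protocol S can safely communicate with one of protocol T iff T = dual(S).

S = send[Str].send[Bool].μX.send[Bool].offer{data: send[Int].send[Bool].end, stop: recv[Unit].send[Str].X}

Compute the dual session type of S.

send[Str] → recv[Str]
  send[Bool] → recv[Bool]
    μX → μX  (rec unchanged)
      send[Bool] → recv[Bool]
        offer{data,stop} → select{data,stop}  (&→⊕)
          [data]
            send[Int] → recv[Int]
              send[Bool] → recv[Bool]
                end self-dual
          [stop]
            recv[Unit] → send[Unit]
              send[Str] → recv[Str]
                X self-dual

recv[Str].recv[Bool].μX.recv[Bool].select{data: recv[Int].recv[Bool].end, stop: send[Unit].recv[Str].X}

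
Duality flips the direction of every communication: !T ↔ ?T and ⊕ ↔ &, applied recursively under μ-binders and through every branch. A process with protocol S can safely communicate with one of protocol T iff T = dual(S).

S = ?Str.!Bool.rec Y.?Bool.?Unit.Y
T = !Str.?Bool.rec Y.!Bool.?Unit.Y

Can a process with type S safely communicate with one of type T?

NO

?Str ‖ !Str  match
  !Bool ‖ ?Bool  match
    rec Y ‖ rec Y  match (μ self-dual)
      ?Bool ‖ !Bool  match
        ?Unit ‖ ?Unit  ✗ same direction on both sides — not dual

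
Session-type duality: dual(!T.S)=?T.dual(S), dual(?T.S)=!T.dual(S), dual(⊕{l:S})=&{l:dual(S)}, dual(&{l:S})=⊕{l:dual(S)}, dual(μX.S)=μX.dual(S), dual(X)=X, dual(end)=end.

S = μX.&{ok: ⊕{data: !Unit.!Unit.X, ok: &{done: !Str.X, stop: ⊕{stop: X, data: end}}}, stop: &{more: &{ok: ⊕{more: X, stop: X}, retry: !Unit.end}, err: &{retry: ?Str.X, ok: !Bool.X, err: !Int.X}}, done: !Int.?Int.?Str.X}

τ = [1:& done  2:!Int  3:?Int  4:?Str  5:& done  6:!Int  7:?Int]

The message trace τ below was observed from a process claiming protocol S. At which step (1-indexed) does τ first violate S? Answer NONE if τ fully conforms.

@1 & done  ✓  now at !Int.?Int.?Str.μX.…
@2 !Int  ✓  now at ?Int.?Str.μX.…
@3 ?Int  ✓  now at ?Str.μX.…
@4 ?Str  ✓  now at μX.…
@5 & done  ✓  now at !Int.?Int.?Str.μX.…
@6 !Int  ✓  now at ?Int.?Str.μX.…
@7 ?Int  ✓  now at ?Str.μX.…
trace exhausted — no violation

NONE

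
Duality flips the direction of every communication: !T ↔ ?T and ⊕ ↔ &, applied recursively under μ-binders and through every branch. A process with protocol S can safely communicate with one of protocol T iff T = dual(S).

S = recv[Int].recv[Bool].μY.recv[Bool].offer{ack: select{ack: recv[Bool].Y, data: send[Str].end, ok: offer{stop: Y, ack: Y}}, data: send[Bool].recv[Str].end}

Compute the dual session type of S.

recv[Int] ↦ send[Int]
  recv[Bool] ↦ send[Bool]
    μY ↦ μY  (binder kept)
      recv[Bool] ↦ send[Bool]
        offer{ack,data} ↦ select{ack,data}  (external→internal)
          [ack]
            select{ack,data,ok} ↦ offer{ack,data,ok}  (internal→external)
              [ack]
                recv[Bool] ↦ send[Bool]
                  dual(Y) = Y
              [data]
                send[Str] ↦ recv[Str]
                  dual(end) = end
              [ok]
                offer{stop,ack} ↦ select{stop,ack}  (external→internal)
                  [stop]
                    dual(Y) = Y
                  [ack]
                    dual(Y) = Y
          [data]
            send[Bool] ↦ recv[Bool]
              recv[Str] ↦ send[Str]
                dual(end) = end

send[Int].send[Bool].μY.send[Bool].select{ack: offer{ack: send[Bool].Y, data: recv[Str].end, ok: select{stop: Y, ack: Y}}, data: recv[Bool].send[Str].end}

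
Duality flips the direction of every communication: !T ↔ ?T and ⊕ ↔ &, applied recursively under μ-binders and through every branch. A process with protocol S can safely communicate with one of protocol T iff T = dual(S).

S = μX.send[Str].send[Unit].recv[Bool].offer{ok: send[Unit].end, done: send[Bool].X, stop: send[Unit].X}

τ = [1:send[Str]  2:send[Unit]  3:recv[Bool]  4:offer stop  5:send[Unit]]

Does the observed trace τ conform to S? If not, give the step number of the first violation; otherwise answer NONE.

NONE

step 1: send[Str]  ✓  state: send[Unit].recv[Bool].offer{ok: send[Unit].end, done: send[Bool].μX.…, stop: send[Unit].μX.…}
step 2: send[Unit]  ✓  state: recv[Bool].offer{ok: send[Unit].end, done: send[Bool].μX.…, stop: send[Unit].μX.…}
step 3: recv[Bool]  ✓  state: offer{ok: send[Unit].end, done: send[Bool].μX.…, stop: send[Unit].μX.…}
step 4: offer stop  ✓  state: send[Unit].μX.…
step 5: send[Unit]  ✓  state: μX.…
τ conforms to S (length 5)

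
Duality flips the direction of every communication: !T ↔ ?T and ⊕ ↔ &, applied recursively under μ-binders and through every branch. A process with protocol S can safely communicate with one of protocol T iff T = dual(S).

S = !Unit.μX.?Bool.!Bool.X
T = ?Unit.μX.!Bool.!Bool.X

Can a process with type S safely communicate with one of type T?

!Unit ‖ ?Unit  match
  μX ‖ μX  match (binder kept)
    ?Bool ‖ !Bool  match
      !Bool ‖ !Bool  ✗ same direction on both sides — not dual

NO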